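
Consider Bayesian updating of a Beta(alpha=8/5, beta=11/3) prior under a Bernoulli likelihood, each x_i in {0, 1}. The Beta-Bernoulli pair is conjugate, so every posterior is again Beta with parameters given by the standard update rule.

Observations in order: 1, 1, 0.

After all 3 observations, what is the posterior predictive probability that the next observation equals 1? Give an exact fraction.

obs 1: x=1 → posterior Beta(13/5, 11/3)
obs 2: x=1 → posterior Beta(18/5, 11/3)
obs 3: x=0 → posterior Beta(18/5, 14/3)

27/62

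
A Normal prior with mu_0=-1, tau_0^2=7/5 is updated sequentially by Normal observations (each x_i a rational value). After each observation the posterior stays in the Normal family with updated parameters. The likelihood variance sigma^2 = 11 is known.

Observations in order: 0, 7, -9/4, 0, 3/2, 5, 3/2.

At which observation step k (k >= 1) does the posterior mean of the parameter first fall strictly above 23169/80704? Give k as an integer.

k = 7

obs 1: x=0 → posterior Normal(-55/62, 77/62)
obs 2: x=7 → posterior Normal(-2/23, 77/69)
obs 3: x=-9/4 → posterior Normal(-87/304, 77/76)
obs 4: x=0 → posterior Normal(-87/332, 77/83)
obs 5: x=3/2 → posterior Normal(-1/8, 77/90)
obs 6: x=5 → posterior Normal(95/388, 77/97)
obs 7: x=3/2 → posterior Normal(137/416, 77/104)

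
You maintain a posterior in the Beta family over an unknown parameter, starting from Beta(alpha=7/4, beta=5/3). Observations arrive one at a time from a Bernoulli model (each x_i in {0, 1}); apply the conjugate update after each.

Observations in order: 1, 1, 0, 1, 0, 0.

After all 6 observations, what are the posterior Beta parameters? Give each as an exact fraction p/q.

obs 1: x=1 → posterior Beta(11/4, 5/3)
obs 2: x=1 → posterior Beta(15/4, 5/3)
obs 3: x=0 → posterior Beta(15/4, 8/3)
obs 4: x=1 → posterior Beta(19/4, 8/3)
obs 5: x=0 → posterior Beta(19/4, 11/3)
obs 6: x=0 → posterior Beta(19/4, 14/3)

alpha=19/4, beta=14/3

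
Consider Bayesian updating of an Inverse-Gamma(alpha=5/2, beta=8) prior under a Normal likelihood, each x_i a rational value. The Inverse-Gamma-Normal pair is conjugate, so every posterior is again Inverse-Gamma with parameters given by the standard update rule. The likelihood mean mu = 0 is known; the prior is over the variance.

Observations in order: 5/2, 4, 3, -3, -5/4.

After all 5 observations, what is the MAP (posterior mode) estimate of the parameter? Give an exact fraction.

925/192

obs 1: x=5/2 → posterior Inverse-Gamma(3, 89/8)
obs 2: x=4 → posterior Inverse-Gamma(7/2, 153/8)
obs 3: x=3 → posterior Inverse-Gamma(4, 189/8)
obs 4: x=-3 → posterior Inverse-Gamma(9/2, 225/8)
obs 5: x=-5/4 → posterior Inverse-Gamma(5, 925/32)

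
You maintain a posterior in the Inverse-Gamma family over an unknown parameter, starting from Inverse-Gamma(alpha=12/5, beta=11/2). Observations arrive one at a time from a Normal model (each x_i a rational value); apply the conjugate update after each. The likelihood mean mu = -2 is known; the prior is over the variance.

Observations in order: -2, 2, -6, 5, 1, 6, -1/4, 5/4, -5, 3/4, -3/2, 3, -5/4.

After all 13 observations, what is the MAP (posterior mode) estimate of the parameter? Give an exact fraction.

obs 1: x=-2 → posterior Inverse-Gamma(29/10, 11/2)
obs 2: x=2 → posterior Inverse-Gamma(17/5, 27/2)
obs 3: x=-6 → posterior Inverse-Gamma(39/10, 43/2)
obs 4: x=5 → posterior Inverse-Gamma(22/5, 46)
obs 5: x=1 → posterior Inverse-Gamma(49/10, 101/2)
obs 6: x=6 → posterior Inverse-Gamma(27/5, 165/2)
obs 7: x=-1/4 → posterior Inverse-Gamma(59/10, 2689/32)
obs 8: x=5/4 → posterior Inverse-Gamma(32/5, 1429/16)
obs 9: x=-5 → posterior Inverse-Gamma(69/10, 1501/16)
obs 10: x=3/4 → posterior Inverse-Gamma(37/5, 3123/32)
obs 11: x=-3/2 → posterior Inverse-Gamma(79/10, 3127/32)
obs 12: x=3 → posterior Inverse-Gamma(42/5, 3527/32)
obs 13: x=-5/4 → posterior Inverse-Gamma(89/10, 221/2)

1105/99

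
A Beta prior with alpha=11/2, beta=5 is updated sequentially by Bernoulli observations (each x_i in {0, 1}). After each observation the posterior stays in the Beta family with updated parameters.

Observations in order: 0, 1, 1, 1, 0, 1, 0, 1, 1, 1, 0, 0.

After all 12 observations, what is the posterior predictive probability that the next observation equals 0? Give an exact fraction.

4/9

obs 1: x=0 → posterior Beta(11/2, 6)
obs 2: x=1 → posterior Beta(13/2, 6)
obs 3: x=1 → posterior Beta(15/2, 6)
obs 4: x=1 → posterior Beta(17/2, 6)
obs 5: x=0 → posterior Beta(17/2, 7)
obs 6: x=1 → posterior Beta(19/2, 7)
obs 7: x=0 → posterior Beta(19/2, 8)
obs 8: x=1 → posterior Beta(21/2, 8)
obs 9: x=1 → posterior Beta(23/2, 8)
obs 10: x=1 → posterior Beta(25/2, 8)
obs 11: x=0 → posterior Beta(25/2, 9)
obs 12: x=0 → posterior Beta(25/2, 10)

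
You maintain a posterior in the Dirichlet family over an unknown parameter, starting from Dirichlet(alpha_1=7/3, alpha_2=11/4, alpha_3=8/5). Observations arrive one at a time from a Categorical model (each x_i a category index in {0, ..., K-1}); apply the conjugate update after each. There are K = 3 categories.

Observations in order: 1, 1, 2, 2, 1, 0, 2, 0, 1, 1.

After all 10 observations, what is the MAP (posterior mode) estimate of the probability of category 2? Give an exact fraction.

obs 1: x=1 → posterior Dirichlet(7/3, 15/4, 8/5)
obs 2: x=1 → posterior Dirichlet(7/3, 19/4, 8/5)
obs 3: x=2 → posterior Dirichlet(7/3, 19/4, 13/5)
obs 4: x=2 → posterior Dirichlet(7/3, 19/4, 18/5)
obs 5: x=1 → posterior Dirichlet(7/3, 23/4, 18/5)
obs 6: x=0 → posterior Dirichlet(10/3, 23/4, 18/5)
obs 7: x=2 → posterior Dirichlet(10/3, 23/4, 23/5)
obs 8: x=0 → posterior Dirichlet(13/3, 23/4, 23/5)
obs 9: x=1 → posterior Dirichlet(13/3, 27/4, 23/5)
obs 10: x=1 → posterior Dirichlet(13/3, 31/4, 23/5)

216/821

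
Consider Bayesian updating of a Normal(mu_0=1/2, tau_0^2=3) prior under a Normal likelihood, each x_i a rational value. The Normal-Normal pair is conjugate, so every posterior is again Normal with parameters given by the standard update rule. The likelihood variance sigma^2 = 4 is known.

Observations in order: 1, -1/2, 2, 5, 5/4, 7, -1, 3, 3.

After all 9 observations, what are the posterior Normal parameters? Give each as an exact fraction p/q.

obs 1: x=1 → posterior Normal(5/7, 12/7)
obs 2: x=-1/2 → posterior Normal(7/20, 6/5)
obs 3: x=2 → posterior Normal(19/26, 12/13)
obs 4: x=5 → posterior Normal(49/32, 3/4)
obs 5: x=5/4 → posterior Normal(113/76, 12/19)
obs 6: x=7 → posterior Normal(197/88, 6/11)
obs 7: x=-1 → posterior Normal(37/20, 12/25)
obs 8: x=3 → posterior Normal(221/112, 3/7)
obs 9: x=3 → posterior Normal(257/124, 12/31)

mu_0=257/124, tau_0^2=12/31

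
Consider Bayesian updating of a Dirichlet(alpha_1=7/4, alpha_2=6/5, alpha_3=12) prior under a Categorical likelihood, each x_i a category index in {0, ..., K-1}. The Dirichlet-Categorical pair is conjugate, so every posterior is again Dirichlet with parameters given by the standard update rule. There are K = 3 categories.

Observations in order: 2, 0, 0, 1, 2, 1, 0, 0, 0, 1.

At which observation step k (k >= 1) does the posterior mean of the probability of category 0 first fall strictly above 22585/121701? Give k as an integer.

obs 1: x=2 → posterior Dirichlet(7/4, 6/5, 13)
obs 2: x=0 → posterior Dirichlet(11/4, 6/5, 13)
obs 3: x=0 → posterior Dirichlet(15/4, 6/5, 13)
obs 4: x=1 → posterior Dirichlet(15/4, 11/5, 13)
obs 5: x=2 → posterior Dirichlet(15/4, 11/5, 14)
obs 6: x=1 → posterior Dirichlet(15/4, 16/5, 14)
obs 7: x=0 → posterior Dirichlet(19/4, 16/5, 14)
obs 8: x=0 → posterior Dirichlet(23/4, 16/5, 14)
obs 9: x=0 → posterior Dirichlet(27/4, 16/5, 14)
obs 10: x=1 → posterior Dirichlet(27/4, 21/5, 14)

k = 3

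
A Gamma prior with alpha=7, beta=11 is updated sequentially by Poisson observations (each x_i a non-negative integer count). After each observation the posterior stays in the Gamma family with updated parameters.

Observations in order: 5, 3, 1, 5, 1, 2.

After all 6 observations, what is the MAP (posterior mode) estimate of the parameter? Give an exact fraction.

23/17

obs 1: x=5 → posterior Gamma(12, 12)
obs 2: x=3 → posterior Gamma(15, 13)
obs 3: x=1 → posterior Gamma(16, 14)
obs 4: x=5 → posterior Gamma(21, 15)
obs 5: x=1 → posterior Gamma(22, 16)
obs 6: x=2 → posterior Gamma(24, 17)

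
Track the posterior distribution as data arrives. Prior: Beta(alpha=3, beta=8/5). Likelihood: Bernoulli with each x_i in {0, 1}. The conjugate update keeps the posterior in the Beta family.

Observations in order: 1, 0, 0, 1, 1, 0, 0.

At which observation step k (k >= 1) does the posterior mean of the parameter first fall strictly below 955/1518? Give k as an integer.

obs 1: x=1 → posterior Beta(4, 8/5)
obs 2: x=0 → posterior Beta(4, 13/5)
obs 3: x=0 → posterior Beta(4, 18/5)
obs 4: x=1 → posterior Beta(5, 18/5)
obs 5: x=1 → posterior Beta(6, 18/5)
obs 6: x=0 → posterior Beta(6, 23/5)
obs 7: x=0 → posterior Beta(6, 28/5)

k = 2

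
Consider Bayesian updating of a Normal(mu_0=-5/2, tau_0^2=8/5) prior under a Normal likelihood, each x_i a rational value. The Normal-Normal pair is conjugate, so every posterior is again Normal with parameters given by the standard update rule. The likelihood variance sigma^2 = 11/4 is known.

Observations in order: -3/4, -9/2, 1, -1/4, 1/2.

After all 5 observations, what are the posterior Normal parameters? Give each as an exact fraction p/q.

obs 1: x=-3/4 → posterior Normal(-323/174, 88/87)
obs 2: x=-9/2 → posterior Normal(-611/238, 88/119)
obs 3: x=1 → posterior Normal(-547/302, 88/151)
obs 4: x=-1/4 → posterior Normal(-563/366, 88/183)
obs 5: x=1/2 → posterior Normal(-531/430, 88/215)

mu_0=-531/430, tau_0^2=88/215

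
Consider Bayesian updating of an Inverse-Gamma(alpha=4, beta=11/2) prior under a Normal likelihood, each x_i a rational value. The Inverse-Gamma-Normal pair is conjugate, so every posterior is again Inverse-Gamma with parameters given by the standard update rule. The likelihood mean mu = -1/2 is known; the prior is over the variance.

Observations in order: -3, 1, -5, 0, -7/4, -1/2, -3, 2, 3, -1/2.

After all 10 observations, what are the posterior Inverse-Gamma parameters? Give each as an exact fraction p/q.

obs 1: x=-3 → posterior Inverse-Gamma(9/2, 69/8)
obs 2: x=1 → posterior Inverse-Gamma(5, 39/4)
obs 3: x=-5 → posterior Inverse-Gamma(11/2, 159/8)
obs 4: x=0 → posterior Inverse-Gamma(6, 20)
obs 5: x=-7/4 → posterior Inverse-Gamma(13/2, 665/32)
obs 6: x=-1/2 → posterior Inverse-Gamma(7, 665/32)
obs 7: x=-3 → posterior Inverse-Gamma(15/2, 765/32)
obs 8: x=2 → posterior Inverse-Gamma(8, 865/32)
obs 9: x=3 → posterior Inverse-Gamma(17/2, 1061/32)
obs 10: x=-1/2 → posterior Inverse-Gamma(9, 1061/32)

alpha=9, beta=1061/32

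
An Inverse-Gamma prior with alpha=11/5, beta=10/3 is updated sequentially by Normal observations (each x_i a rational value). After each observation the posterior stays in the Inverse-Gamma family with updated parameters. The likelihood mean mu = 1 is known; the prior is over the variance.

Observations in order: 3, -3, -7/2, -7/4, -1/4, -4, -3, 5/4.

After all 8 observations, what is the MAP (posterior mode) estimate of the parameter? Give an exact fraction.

obs 1: x=3 → posterior Inverse-Gamma(27/10, 16/3)
obs 2: x=-3 → posterior Inverse-Gamma(16/5, 40/3)
obs 3: x=-7/2 → posterior Inverse-Gamma(37/10, 563/24)
obs 4: x=-7/4 → posterior Inverse-Gamma(21/5, 2615/96)
obs 5: x=-1/4 → posterior Inverse-Gamma(47/10, 1345/48)
obs 6: x=-4 → posterior Inverse-Gamma(26/5, 1945/48)
obs 7: x=-3 → posterior Inverse-Gamma(57/10, 2329/48)
obs 8: x=5/4 → posterior Inverse-Gamma(31/5, 4661/96)

23305/3456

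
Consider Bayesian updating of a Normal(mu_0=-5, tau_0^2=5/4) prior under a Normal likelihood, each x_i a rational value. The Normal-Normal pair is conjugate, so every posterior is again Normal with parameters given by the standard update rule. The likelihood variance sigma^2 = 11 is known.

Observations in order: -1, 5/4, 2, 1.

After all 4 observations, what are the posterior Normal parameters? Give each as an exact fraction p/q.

obs 1: x=-1 → posterior Normal(-225/49, 55/49)
obs 2: x=5/4 → posterior Normal(-875/216, 55/54)
obs 3: x=2 → posterior Normal(-835/236, 55/59)
obs 4: x=1 → posterior Normal(-815/256, 55/64)

mu_0=-815/256, tau_0^2=55/64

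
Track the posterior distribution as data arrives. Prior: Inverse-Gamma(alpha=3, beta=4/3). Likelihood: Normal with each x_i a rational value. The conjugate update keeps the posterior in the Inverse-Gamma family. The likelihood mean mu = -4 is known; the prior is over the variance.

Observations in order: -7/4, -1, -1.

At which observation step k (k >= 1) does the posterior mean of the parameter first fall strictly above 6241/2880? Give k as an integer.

k = 2

obs 1: x=-7/4 → posterior Inverse-Gamma(7/2, 371/96)
obs 2: x=-1 → posterior Inverse-Gamma(4, 803/96)
obs 3: x=-1 → posterior Inverse-Gamma(9/2, 1235/96)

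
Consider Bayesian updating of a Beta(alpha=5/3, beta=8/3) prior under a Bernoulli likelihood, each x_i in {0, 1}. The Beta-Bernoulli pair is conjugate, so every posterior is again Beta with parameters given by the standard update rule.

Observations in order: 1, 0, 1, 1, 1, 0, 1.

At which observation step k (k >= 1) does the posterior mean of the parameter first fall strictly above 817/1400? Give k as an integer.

k = 5

obs 1: x=1 → posterior Beta(8/3, 8/3)
obs 2: x=0 → posterior Beta(8/3, 11/3)
obs 3: x=1 → posterior Beta(11/3, 11/3)
obs 4: x=1 → posterior Beta(14/3, 11/3)
obs 5: x=1 → posterior Beta(17/3, 11/3)
obs 6: x=0 → posterior Beta(17/3, 14/3)
obs 7: x=1 → posterior Beta(20/3, 14/3)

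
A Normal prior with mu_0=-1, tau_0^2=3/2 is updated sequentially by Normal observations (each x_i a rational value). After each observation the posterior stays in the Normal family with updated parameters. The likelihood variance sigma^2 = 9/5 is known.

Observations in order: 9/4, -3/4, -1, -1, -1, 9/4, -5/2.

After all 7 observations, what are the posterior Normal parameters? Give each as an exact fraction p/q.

obs 1: x=9/4 → posterior Normal(21/44, 9/11)
obs 2: x=-3/4 → posterior Normal(3/32, 9/16)
obs 3: x=-1 → posterior Normal(-1/6, 3/7)
obs 4: x=-1 → posterior Normal(-17/52, 9/26)
obs 5: x=-1 → posterior Normal(-27/62, 9/31)
obs 6: x=9/4 → posterior Normal(-1/16, 1/4)
obs 7: x=-5/2 → posterior Normal(-59/164, 9/41)

mu_0=-59/164, tau_0^2=9/41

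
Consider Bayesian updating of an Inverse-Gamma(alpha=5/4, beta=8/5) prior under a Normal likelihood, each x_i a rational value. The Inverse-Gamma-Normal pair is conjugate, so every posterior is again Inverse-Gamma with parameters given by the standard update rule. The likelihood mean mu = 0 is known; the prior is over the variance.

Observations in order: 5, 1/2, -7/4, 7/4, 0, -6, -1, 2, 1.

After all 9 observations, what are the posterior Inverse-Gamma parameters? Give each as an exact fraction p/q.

obs 1: x=5 → posterior Inverse-Gamma(7/4, 141/10)
obs 2: x=1/2 → posterior Inverse-Gamma(9/4, 569/40)
obs 3: x=-7/4 → posterior Inverse-Gamma(11/4, 2521/160)
obs 4: x=7/4 → posterior Inverse-Gamma(13/4, 1383/80)
obs 5: x=0 → posterior Inverse-Gamma(15/4, 1383/80)
obs 6: x=-6 → posterior Inverse-Gamma(17/4, 2823/80)
obs 7: x=-1 → posterior Inverse-Gamma(19/4, 2863/80)
obs 8: x=2 → posterior Inverse-Gamma(21/4, 3023/80)
obs 9: x=1 → posterior Inverse-Gamma(23/4, 3063/80)

alpha=23/4, beta=3063/80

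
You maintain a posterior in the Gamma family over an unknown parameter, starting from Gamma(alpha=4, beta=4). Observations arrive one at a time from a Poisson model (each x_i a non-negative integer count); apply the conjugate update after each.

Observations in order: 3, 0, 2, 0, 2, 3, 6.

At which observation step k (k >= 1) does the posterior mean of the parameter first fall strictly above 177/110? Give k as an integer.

k = 7

obs 1: x=3 → posterior Gamma(7, 5)
obs 2: x=0 → posterior Gamma(7, 6)
obs 3: x=2 → posterior Gamma(9, 7)
obs 4: x=0 → posterior Gamma(9, 8)
obs 5: x=2 → posterior Gamma(11, 9)
obs 6: x=3 → posterior Gamma(14, 10)
obs 7: x=6 → posterior Gamma(20, 11)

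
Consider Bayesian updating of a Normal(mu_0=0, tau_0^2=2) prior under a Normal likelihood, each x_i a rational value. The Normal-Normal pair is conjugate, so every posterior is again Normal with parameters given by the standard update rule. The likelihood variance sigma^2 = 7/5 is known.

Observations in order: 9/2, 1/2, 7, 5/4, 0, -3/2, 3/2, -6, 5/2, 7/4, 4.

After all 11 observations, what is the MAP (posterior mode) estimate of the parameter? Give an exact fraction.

obs 1: x=9/2 → posterior Normal(45/17, 14/17)
obs 2: x=1/2 → posterior Normal(50/27, 14/27)
obs 3: x=7 → posterior Normal(120/37, 14/37)
obs 4: x=5/4 → posterior Normal(265/94, 14/47)
obs 5: x=0 → posterior Normal(265/114, 14/57)
obs 6: x=-3/2 → posterior Normal(235/134, 14/67)
obs 7: x=3/2 → posterior Normal(265/154, 2/11)
obs 8: x=-6 → posterior Normal(5/6, 14/87)
obs 9: x=5/2 → posterior Normal(195/194, 14/97)
obs 10: x=7/4 → posterior Normal(115/107, 14/107)
obs 11: x=4 → posterior Normal(155/117, 14/117)

155/117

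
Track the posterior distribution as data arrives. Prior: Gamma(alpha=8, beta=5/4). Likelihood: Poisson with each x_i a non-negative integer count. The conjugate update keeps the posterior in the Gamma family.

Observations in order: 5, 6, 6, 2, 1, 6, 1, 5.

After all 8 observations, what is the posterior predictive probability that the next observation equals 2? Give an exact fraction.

171087760292803860247459089230703016390461118019504227955780352320/1330877630632711998713399240963346255985889330161650994325137953641

obs 1: x=5 → posterior Gamma(13, 9/4)
obs 2: x=6 → posterior Gamma(19, 13/4)
obs 3: x=6 → posterior Gamma(25, 17/4)
obs 4: x=2 → posterior Gamma(27, 21/4)
obs 5: x=1 → posterior Gamma(28, 25/4)
obs 6: x=6 → posterior Gamma(34, 29/4)
obs 7: x=1 → posterior Gamma(35, 33/4)
obs 8: x=5 → posterior Gamma(40, 37/4)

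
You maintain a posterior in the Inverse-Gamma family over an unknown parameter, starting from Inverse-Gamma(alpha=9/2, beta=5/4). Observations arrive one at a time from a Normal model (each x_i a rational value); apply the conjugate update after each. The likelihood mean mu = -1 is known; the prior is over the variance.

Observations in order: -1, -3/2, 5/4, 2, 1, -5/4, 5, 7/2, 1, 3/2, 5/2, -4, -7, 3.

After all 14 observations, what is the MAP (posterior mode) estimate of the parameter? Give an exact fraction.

257/40

obs 1: x=-1 → posterior Inverse-Gamma(5, 5/4)
obs 2: x=-3/2 → posterior Inverse-Gamma(11/2, 11/8)
obs 3: x=5/4 → posterior Inverse-Gamma(6, 125/32)
obs 4: x=2 → posterior Inverse-Gamma(13/2, 269/32)
obs 5: x=1 → posterior Inverse-Gamma(7, 333/32)
obs 6: x=-5/4 → posterior Inverse-Gamma(15/2, 167/16)
obs 7: x=5 → posterior Inverse-Gamma(8, 455/16)
obs 8: x=7/2 → posterior Inverse-Gamma(17/2, 617/16)
obs 9: x=1 → posterior Inverse-Gamma(9, 649/16)
obs 10: x=3/2 → posterior Inverse-Gamma(19/2, 699/16)
obs 11: x=5/2 → posterior Inverse-Gamma(10, 797/16)
obs 12: x=-4 → posterior Inverse-Gamma(21/2, 869/16)
obs 13: x=-7 → posterior Inverse-Gamma(11, 1157/16)
obs 14: x=3 → posterior Inverse-Gamma(23/2, 1285/16)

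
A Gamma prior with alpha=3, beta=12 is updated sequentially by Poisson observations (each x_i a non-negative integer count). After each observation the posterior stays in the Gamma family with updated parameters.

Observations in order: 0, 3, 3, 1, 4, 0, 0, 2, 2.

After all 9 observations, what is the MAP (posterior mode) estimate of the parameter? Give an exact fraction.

obs 1: x=0 → posterior Gamma(3, 13)
obs 2: x=3 → posterior Gamma(6, 14)
obs 3: x=3 → posterior Gamma(9, 15)
obs 4: x=1 → posterior Gamma(10, 16)
obs 5: x=4 → posterior Gamma(14, 17)
obs 6: x=0 → posterior Gamma(14, 18)
obs 7: x=0 → posterior Gamma(14, 19)
obs 8: x=2 → posterior Gamma(16, 20)
obs 9: x=2 → posterior Gamma(18, 21)

17/21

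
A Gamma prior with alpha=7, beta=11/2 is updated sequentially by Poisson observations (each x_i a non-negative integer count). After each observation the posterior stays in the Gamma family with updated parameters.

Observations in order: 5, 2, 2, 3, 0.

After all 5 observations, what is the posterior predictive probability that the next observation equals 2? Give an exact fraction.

obs 1: x=5 → posterior Gamma(12, 13/2)
obs 2: x=2 → posterior Gamma(14, 15/2)
obs 3: x=2 → posterior Gamma(16, 17/2)
obs 4: x=3 → posterior Gamma(19, 19/2)
obs 5: x=0 → posterior Gamma(19, 21/2)

10068857446651579855441393560/39471584120695485887249589623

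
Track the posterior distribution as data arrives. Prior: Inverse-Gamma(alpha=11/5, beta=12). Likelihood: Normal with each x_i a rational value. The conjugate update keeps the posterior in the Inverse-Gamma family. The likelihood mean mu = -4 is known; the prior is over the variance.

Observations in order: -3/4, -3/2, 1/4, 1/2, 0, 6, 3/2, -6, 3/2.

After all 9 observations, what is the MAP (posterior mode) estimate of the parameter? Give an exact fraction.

10385/616

obs 1: x=-3/4 → posterior Inverse-Gamma(27/10, 553/32)
obs 2: x=-3/2 → posterior Inverse-Gamma(16/5, 653/32)
obs 3: x=1/4 → posterior Inverse-Gamma(37/10, 471/16)
obs 4: x=1/2 → posterior Inverse-Gamma(21/5, 633/16)
obs 5: x=0 → posterior Inverse-Gamma(47/10, 761/16)
obs 6: x=6 → posterior Inverse-Gamma(26/5, 1561/16)
obs 7: x=3/2 → posterior Inverse-Gamma(57/10, 1803/16)
obs 8: x=-6 → posterior Inverse-Gamma(31/5, 1835/16)
obs 9: x=3/2 → posterior Inverse-Gamma(67/10, 2077/16)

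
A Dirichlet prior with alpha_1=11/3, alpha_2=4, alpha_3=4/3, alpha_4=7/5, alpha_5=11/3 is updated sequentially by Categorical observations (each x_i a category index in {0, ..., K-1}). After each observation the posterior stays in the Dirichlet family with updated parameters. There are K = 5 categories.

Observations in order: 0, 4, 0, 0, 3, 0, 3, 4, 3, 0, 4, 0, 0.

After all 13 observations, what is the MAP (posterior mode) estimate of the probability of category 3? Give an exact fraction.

obs 1: x=0 → posterior Dirichlet(14/3, 4, 4/3, 7/5, 11/3)
obs 2: x=4 → posterior Dirichlet(14/3, 4, 4/3, 7/5, 14/3)
obs 3: x=0 → posterior Dirichlet(17/3, 4, 4/3, 7/5, 14/3)
obs 4: x=0 → posterior Dirichlet(20/3, 4, 4/3, 7/5, 14/3)
obs 5: x=3 → posterior Dirichlet(20/3, 4, 4/3, 12/5, 14/3)
obs 6: x=0 → posterior Dirichlet(23/3, 4, 4/3, 12/5, 14/3)
obs 7: x=3 → posterior Dirichlet(23/3, 4, 4/3, 17/5, 14/3)
obs 8: x=4 → posterior Dirichlet(23/3, 4, 4/3, 17/5, 17/3)
obs 9: x=3 → posterior Dirichlet(23/3, 4, 4/3, 22/5, 17/3)
obs 10: x=0 → posterior Dirichlet(26/3, 4, 4/3, 22/5, 17/3)
obs 11: x=4 → posterior Dirichlet(26/3, 4, 4/3, 22/5, 20/3)
obs 12: x=0 → posterior Dirichlet(29/3, 4, 4/3, 22/5, 20/3)
obs 13: x=0 → posterior Dirichlet(32/3, 4, 4/3, 22/5, 20/3)

51/331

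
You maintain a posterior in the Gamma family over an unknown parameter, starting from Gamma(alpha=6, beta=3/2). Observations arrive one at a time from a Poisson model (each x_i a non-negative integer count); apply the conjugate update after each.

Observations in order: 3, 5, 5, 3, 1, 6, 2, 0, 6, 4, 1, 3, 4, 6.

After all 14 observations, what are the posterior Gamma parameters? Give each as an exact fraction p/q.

alpha=55, beta=31/2

obs 1: x=3 → posterior Gamma(9, 5/2)
obs 2: x=5 → posterior Gamma(14, 7/2)
obs 3: x=5 → posterior Gamma(19, 9/2)
obs 4: x=3 → posterior Gamma(22, 11/2)
obs 5: x=1 → posterior Gamma(23, 13/2)
obs 6: x=6 → posterior Gamma(29, 15/2)
obs 7: x=2 → posterior Gamma(31, 17/2)
obs 8: x=0 → posterior Gamma(31, 19/2)
obs 9: x=6 → posterior Gamma(37, 21/2)
obs 10: x=4 → posterior Gamma(41, 23/2)
obs 11: x=1 → posterior Gamma(42, 25/2)
obs 12: x=3 → posterior Gamma(45, 27/2)
obs 13: x=4 → posterior Gamma(49, 29/2)
obs 14: x=6 → posterior Gamma(55, 31/2)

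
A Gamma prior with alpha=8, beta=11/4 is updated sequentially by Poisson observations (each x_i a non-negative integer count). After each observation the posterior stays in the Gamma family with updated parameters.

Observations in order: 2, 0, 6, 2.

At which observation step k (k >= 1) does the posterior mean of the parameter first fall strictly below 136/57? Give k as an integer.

obs 1: x=2 → posterior Gamma(10, 15/4)
obs 2: x=0 → posterior Gamma(10, 19/4)
obs 3: x=6 → posterior Gamma(16, 23/4)
obs 4: x=2 → posterior Gamma(18, 27/4)

k = 2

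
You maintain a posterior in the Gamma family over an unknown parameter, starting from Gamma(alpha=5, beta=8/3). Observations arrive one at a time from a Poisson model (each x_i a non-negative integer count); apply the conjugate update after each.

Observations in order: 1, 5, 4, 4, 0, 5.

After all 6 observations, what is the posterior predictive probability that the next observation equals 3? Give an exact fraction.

639289341021512489967346945333867315200/3053134545970524535745336759489912159909

obs 1: x=1 → posterior Gamma(6, 11/3)
obs 2: x=5 → posterior Gamma(11, 14/3)
obs 3: x=4 → posterior Gamma(15, 17/3)
obs 4: x=4 → posterior Gamma(19, 20/3)
obs 5: x=0 → posterior Gamma(19, 23/3)
obs 6: x=5 → posterior Gamma(24, 26/3)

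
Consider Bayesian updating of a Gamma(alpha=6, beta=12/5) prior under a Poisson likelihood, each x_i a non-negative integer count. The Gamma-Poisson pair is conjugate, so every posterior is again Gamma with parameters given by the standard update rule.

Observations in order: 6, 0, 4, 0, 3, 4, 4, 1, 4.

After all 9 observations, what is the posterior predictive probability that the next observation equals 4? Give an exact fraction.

obs 1: x=6 → posterior Gamma(12, 17/5)
obs 2: x=0 → posterior Gamma(12, 22/5)
obs 3: x=4 → posterior Gamma(16, 27/5)
obs 4: x=0 → posterior Gamma(16, 32/5)
obs 5: x=3 → posterior Gamma(19, 37/5)
obs 6: x=4 → posterior Gamma(23, 42/5)
obs 7: x=4 → posterior Gamma(27, 47/5)
obs 8: x=1 → posterior Gamma(28, 52/5)
obs 9: x=4 → posterior Gamma(32, 57/5)

630645134938752016374103966880039512171012625850210045104090625/4197694564296648598427636088165746439145936208032163985675517952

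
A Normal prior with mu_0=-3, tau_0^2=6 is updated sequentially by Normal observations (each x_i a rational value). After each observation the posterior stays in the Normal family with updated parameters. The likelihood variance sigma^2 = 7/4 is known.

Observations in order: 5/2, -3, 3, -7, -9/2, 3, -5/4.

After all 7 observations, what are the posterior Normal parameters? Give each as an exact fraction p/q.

mu_0=-39/35, tau_0^2=6/25

obs 1: x=5/2 → posterior Normal(39/31, 42/31)
obs 2: x=-3 → posterior Normal(-3/5, 42/55)
obs 3: x=3 → posterior Normal(39/79, 42/79)
obs 4: x=-7 → posterior Normal(-129/103, 42/103)
obs 5: x=-9/2 → posterior Normal(-237/127, 42/127)
obs 6: x=3 → posterior Normal(-165/151, 42/151)
obs 7: x=-5/4 → posterior Normal(-39/35, 6/25)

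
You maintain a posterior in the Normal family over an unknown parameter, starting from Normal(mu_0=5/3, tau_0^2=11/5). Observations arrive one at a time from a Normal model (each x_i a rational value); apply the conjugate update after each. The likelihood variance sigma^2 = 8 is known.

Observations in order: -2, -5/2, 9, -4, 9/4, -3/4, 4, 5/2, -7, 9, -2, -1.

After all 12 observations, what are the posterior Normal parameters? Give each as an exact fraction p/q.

obs 1: x=-2 → posterior Normal(134/153, 88/51)
obs 2: x=-5/2 → posterior Normal(103/372, 44/31)
obs 3: x=9 → posterior Normal(697/438, 88/73)
obs 4: x=-4 → posterior Normal(433/504, 22/21)
obs 5: x=9/4 → posterior Normal(1163/1140, 88/95)
obs 6: x=-3/4 → posterior Normal(133/159, 44/53)
obs 7: x=4 → posterior Normal(398/351, 88/117)
obs 8: x=5/2 → posterior Normal(961/768, 11/16)
obs 9: x=-7 → posterior Normal(499/834, 88/139)
obs 10: x=9 → posterior Normal(1093/900, 44/75)
obs 11: x=-2 → posterior Normal(961/966, 88/161)
obs 12: x=-1 → posterior Normal(895/1032, 22/43)

mu_0=895/1032, tau_0^2=22/43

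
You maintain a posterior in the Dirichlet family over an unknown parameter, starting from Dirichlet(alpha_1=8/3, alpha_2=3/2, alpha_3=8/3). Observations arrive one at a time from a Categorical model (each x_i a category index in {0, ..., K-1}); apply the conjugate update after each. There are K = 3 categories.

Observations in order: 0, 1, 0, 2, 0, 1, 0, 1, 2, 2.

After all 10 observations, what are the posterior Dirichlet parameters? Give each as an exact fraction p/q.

alpha_1=20/3, alpha_2=9/2, alpha_3=17/3

obs 1: x=0 → posterior Dirichlet(11/3, 3/2, 8/3)
obs 2: x=1 → posterior Dirichlet(11/3, 5/2, 8/3)
obs 3: x=0 → posterior Dirichlet(14/3, 5/2, 8/3)
obs 4: x=2 → posterior Dirichlet(14/3, 5/2, 11/3)
obs 5: x=0 → posterior Dirichlet(17/3, 5/2, 11/3)
obs 6: x=1 → posterior Dirichlet(17/3, 7/2, 11/3)
obs 7: x=0 → posterior Dirichlet(20/3, 7/2, 11/3)
obs 8: x=1 → posterior Dirichlet(20/3, 9/2, 11/3)
obs 9: x=2 → posterior Dirichlet(20/3, 9/2, 14/3)
obs 10: x=2 → posterior Dirichlet(20/3, 9/2, 17/3)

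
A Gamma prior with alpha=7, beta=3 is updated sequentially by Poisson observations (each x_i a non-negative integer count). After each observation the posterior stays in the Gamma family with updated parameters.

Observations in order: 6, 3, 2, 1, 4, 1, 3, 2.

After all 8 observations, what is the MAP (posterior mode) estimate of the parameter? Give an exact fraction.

28/11

obs 1: x=6 → posterior Gamma(13, 4)
obs 2: x=3 → posterior Gamma(16, 5)
obs 3: x=2 → posterior Gamma(18, 6)
obs 4: x=1 → posterior Gamma(19, 7)
obs 5: x=4 → posterior Gamma(23, 8)
obs 6: x=1 → posterior Gamma(24, 9)
obs 7: x=3 → posterior Gamma(27, 10)
obs 8: x=2 → posterior Gamma(29, 11)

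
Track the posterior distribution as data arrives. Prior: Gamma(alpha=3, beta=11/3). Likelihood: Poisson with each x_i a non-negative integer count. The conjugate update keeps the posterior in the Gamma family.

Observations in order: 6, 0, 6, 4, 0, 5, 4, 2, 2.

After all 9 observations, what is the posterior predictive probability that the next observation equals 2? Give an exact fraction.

obs 1: x=6 → posterior Gamma(9, 14/3)
obs 2: x=0 → posterior Gamma(9, 17/3)
obs 3: x=6 → posterior Gamma(15, 20/3)
obs 4: x=4 → posterior Gamma(19, 23/3)
obs 5: x=0 → posterior Gamma(19, 26/3)
obs 6: x=5 → posterior Gamma(24, 29/3)
obs 7: x=4 → posterior Gamma(28, 32/3)
obs 8: x=2 → posterior Gamma(30, 35/3)
obs 9: x=2 → posterior Gamma(32, 38/3)

1698054103759148503733767298875053282546136975002304512/6833624772958324635768660320234188206281715423144834961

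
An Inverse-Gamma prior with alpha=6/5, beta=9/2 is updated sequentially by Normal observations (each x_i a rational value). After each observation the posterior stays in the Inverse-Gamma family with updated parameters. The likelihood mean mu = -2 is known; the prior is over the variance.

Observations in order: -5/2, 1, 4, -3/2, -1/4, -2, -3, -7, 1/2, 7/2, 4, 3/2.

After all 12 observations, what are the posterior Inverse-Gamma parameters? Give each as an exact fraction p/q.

obs 1: x=-5/2 → posterior Inverse-Gamma(17/10, 37/8)
obs 2: x=1 → posterior Inverse-Gamma(11/5, 73/8)
obs 3: x=4 → posterior Inverse-Gamma(27/10, 217/8)
obs 4: x=-3/2 → posterior Inverse-Gamma(16/5, 109/4)
obs 5: x=-1/4 → posterior Inverse-Gamma(37/10, 921/32)
obs 6: x=-2 → posterior Inverse-Gamma(21/5, 921/32)
obs 7: x=-3 → posterior Inverse-Gamma(47/10, 937/32)
obs 8: x=-7 → posterior Inverse-Gamma(26/5, 1337/32)
obs 9: x=1/2 → posterior Inverse-Gamma(57/10, 1437/32)
obs 10: x=7/2 → posterior Inverse-Gamma(31/5, 1921/32)
obs 11: x=4 → posterior Inverse-Gamma(67/10, 2497/32)
obs 12: x=3/2 → posterior Inverse-Gamma(36/5, 2693/32)

alpha=36/5, beta=2693/32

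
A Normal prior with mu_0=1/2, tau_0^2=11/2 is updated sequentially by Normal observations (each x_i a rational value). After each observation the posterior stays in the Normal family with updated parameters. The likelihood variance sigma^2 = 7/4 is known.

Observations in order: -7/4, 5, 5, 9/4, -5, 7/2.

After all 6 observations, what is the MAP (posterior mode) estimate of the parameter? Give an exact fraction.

obs 1: x=-7/4 → posterior Normal(-35/29, 77/58)
obs 2: x=5 → posterior Normal(25/17, 77/102)
obs 3: x=5 → posterior Normal(185/73, 77/146)
obs 4: x=9/4 → posterior Normal(469/190, 77/190)
obs 5: x=-5 → posterior Normal(83/78, 77/234)
obs 6: x=7/2 → posterior Normal(403/278, 77/278)

403/278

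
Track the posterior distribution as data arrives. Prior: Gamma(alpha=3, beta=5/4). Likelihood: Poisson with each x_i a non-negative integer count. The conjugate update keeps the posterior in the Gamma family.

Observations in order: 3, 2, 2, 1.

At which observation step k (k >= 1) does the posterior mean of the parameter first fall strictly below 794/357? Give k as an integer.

obs 1: x=3 → posterior Gamma(6, 9/4)
obs 2: x=2 → posterior Gamma(8, 13/4)
obs 3: x=2 → posterior Gamma(10, 17/4)
obs 4: x=1 → posterior Gamma(11, 21/4)

k = 4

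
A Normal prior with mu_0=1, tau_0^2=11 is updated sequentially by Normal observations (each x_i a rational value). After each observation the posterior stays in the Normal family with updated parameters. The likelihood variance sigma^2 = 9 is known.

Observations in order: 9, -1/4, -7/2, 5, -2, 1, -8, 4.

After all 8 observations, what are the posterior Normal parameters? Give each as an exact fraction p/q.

mu_0=267/388, tau_0^2=99/97

obs 1: x=9 → posterior Normal(27/5, 99/20)
obs 2: x=-1/4 → posterior Normal(421/124, 99/31)
obs 3: x=-7/2 → posterior Normal(89/56, 33/14)
obs 4: x=5 → posterior Normal(487/212, 99/53)
obs 5: x=-2 → posterior Normal(399/256, 99/64)
obs 6: x=1 → posterior Normal(443/300, 33/25)
obs 7: x=-8 → posterior Normal(91/344, 99/86)
obs 8: x=4 → posterior Normal(267/388, 99/97)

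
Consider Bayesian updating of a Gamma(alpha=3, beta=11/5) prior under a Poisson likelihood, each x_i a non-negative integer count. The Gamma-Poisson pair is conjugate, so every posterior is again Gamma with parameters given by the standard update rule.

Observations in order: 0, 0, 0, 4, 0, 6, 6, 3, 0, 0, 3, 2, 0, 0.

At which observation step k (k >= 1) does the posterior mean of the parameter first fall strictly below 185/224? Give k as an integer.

k = 2

obs 1: x=0 → posterior Gamma(3, 16/5)
obs 2: x=0 → posterior Gamma(3, 21/5)
obs 3: x=0 → posterior Gamma(3, 26/5)
obs 4: x=4 → posterior Gamma(7, 31/5)
obs 5: x=0 → posterior Gamma(7, 36/5)
obs 6: x=6 → posterior Gamma(13, 41/5)
obs 7: x=6 → posterior Gamma(19, 46/5)
obs 8: x=3 → posterior Gamma(22, 51/5)
obs 9: x=0 → posterior Gamma(22, 56/5)
obs 10: x=0 → posterior Gamma(22, 61/5)
obs 11: x=3 → posterior Gamma(25, 66/5)
obs 12: x=2 → posterior Gamma(27, 71/5)
obs 13: x=0 → posterior Gamma(27, 76/5)
obs 14: x=0 → posterior Gamma(27, 81/5)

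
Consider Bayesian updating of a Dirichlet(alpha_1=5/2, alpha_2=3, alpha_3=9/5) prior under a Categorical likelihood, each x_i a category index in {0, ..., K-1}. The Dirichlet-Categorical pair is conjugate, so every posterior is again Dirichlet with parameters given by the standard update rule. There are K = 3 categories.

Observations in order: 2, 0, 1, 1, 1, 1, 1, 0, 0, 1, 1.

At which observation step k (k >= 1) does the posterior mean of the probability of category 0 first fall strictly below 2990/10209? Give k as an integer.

obs 1: x=2 → posterior Dirichlet(5/2, 3, 14/5)
obs 2: x=0 → posterior Dirichlet(7/2, 3, 14/5)
obs 3: x=1 → posterior Dirichlet(7/2, 4, 14/5)
obs 4: x=1 → posterior Dirichlet(7/2, 5, 14/5)
obs 5: x=1 → posterior Dirichlet(7/2, 6, 14/5)
obs 6: x=1 → posterior Dirichlet(7/2, 7, 14/5)
obs 7: x=1 → posterior Dirichlet(7/2, 8, 14/5)
obs 8: x=0 → posterior Dirichlet(9/2, 8, 14/5)
obs 9: x=0 → posterior Dirichlet(11/2, 8, 14/5)
obs 10: x=1 → posterior Dirichlet(11/2, 9, 14/5)
obs 11: x=1 → posterior Dirichlet(11/2, 10, 14/5)

k = 5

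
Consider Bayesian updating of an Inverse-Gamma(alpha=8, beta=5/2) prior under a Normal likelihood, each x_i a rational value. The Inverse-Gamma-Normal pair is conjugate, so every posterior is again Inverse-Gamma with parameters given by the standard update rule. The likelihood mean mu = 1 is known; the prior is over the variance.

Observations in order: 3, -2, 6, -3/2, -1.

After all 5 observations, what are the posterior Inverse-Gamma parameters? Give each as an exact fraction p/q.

alpha=21/2, beta=213/8

obs 1: x=3 → posterior Inverse-Gamma(17/2, 9/2)
obs 2: x=-2 → posterior Inverse-Gamma(9, 9)
obs 3: x=6 → posterior Inverse-Gamma(19/2, 43/2)
obs 4: x=-3/2 → posterior Inverse-Gamma(10, 197/8)
obs 5: x=-1 → posterior Inverse-Gamma(21/2, 213/8)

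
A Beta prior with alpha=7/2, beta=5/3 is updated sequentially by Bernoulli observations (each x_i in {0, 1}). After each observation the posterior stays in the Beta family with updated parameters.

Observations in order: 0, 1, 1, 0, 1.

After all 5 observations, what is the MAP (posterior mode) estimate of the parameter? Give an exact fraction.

obs 1: x=0 → posterior Beta(7/2, 8/3)
obs 2: x=1 → posterior Beta(9/2, 8/3)
obs 3: x=1 → posterior Beta(11/2, 8/3)
obs 4: x=0 → posterior Beta(11/2, 11/3)
obs 5: x=1 → posterior Beta(13/2, 11/3)

33/49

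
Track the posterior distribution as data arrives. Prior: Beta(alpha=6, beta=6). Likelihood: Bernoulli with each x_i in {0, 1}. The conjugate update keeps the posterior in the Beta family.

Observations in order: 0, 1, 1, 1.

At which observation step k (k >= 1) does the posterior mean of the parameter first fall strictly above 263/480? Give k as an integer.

obs 1: x=0 → posterior Beta(6, 7)
obs 2: x=1 → posterior Beta(7, 7)
obs 3: x=1 → posterior Beta(8, 7)
obs 4: x=1 → posterior Beta(9, 7)

k = 4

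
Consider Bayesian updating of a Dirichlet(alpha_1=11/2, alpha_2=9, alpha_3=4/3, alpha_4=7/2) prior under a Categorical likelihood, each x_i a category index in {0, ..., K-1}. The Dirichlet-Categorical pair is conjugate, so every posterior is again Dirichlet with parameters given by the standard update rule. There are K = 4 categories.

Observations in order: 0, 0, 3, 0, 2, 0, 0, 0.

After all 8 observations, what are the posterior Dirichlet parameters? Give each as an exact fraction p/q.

alpha_1=23/2, alpha_2=9, alpha_3=7/3, alpha_4=9/2

obs 1: x=0 → posterior Dirichlet(13/2, 9, 4/3, 7/2)
obs 2: x=0 → posterior Dirichlet(15/2, 9, 4/3, 7/2)
obs 3: x=3 → posterior Dirichlet(15/2, 9, 4/3, 9/2)
obs 4: x=0 → posterior Dirichlet(17/2, 9, 4/3, 9/2)
obs 5: x=2 → posterior Dirichlet(17/2, 9, 7/3, 9/2)
obs 6: x=0 → posterior Dirichlet(19/2, 9, 7/3, 9/2)
obs 7: x=0 → posterior Dirichlet(21/2, 9, 7/3, 9/2)
obs 8: x=0 → posterior Dirichlet(23/2, 9, 7/3, 9/2)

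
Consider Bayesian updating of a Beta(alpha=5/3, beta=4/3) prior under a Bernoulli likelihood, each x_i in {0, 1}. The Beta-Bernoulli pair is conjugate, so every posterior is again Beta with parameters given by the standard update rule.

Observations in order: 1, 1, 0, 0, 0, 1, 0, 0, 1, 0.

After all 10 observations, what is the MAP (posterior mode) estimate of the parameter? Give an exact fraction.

14/33

obs 1: x=1 → posterior Beta(8/3, 4/3)
obs 2: x=1 → posterior Beta(11/3, 4/3)
obs 3: x=0 → posterior Beta(11/3, 7/3)
obs 4: x=0 → posterior Beta(11/3, 10/3)
obs 5: x=0 → posterior Beta(11/3, 13/3)
obs 6: x=1 → posterior Beta(14/3, 13/3)
obs 7: x=0 → posterior Beta(14/3, 16/3)
obs 8: x=0 → posterior Beta(14/3, 19/3)
obs 9: x=1 → posterior Beta(17/3, 19/3)
obs 10: x=0 → posterior Beta(17/3, 22/3)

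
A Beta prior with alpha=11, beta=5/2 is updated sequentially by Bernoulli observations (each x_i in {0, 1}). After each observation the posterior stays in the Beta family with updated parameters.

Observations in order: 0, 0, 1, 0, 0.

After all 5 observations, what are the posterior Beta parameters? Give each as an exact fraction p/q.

obs 1: x=0 → posterior Beta(11, 7/2)
obs 2: x=0 → posterior Beta(11, 9/2)
obs 3: x=1 → posterior Beta(12, 9/2)
obs 4: x=0 → posterior Beta(12, 11/2)
obs 5: x=0 → posterior Beta(12, 13/2)

alpha=12, beta=13/2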